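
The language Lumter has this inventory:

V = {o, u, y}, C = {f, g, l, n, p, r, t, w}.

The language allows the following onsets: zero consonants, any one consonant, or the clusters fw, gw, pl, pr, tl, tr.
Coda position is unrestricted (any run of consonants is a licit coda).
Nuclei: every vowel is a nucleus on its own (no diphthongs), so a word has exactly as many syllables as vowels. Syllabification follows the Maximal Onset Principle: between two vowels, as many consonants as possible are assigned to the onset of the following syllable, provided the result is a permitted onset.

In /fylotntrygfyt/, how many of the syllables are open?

Vowels present: y, o, y, y; each is a nucleus, giving 4 syllables.
σ1/σ2 boundary: just /l/ — single C goes to the following onset.
σ2/σ3 boundary: cluster /tntr/ — the longest permitted-onset suffix is /tr/; onset = /tr/, preceding coda = /tn/.
σ3/σ4 boundary: /gf/; trying suffixes from longest down, /f/ is the first permitted one, so coda /g/ | onset /f/.
Result: fy.lotn.tryg.fyt.
Classifying each syllable: /fy/ (open), /lotn/ (closed), /tryg/ (closed), /fyt/ (closed).
Open syllables: 1.

1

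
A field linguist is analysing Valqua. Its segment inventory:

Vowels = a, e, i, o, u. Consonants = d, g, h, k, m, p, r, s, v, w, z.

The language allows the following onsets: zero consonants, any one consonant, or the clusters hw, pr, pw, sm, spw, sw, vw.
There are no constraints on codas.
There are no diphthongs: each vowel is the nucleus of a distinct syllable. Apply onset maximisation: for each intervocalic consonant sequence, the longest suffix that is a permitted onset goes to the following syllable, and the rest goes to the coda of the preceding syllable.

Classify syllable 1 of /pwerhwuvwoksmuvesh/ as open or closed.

closed

Vowels present: e, u, o, u, e; each is a nucleus, giving 5 syllables.
V1 /e/ – V2 /u/: cluster /rhw/ — the longest permitted-onset suffix is /hw/; onset = /hw/, preceding coda = /r/.
V2 /u/ – V3 /o/: cluster /vw/ — /vw/ is itself a permitted onset, so the whole cluster goes right; preceding coda = ∅.
V3 /o/ – V4 /u/: /ksm/; trying suffixes from longest down, /sm/ is the first permitted one, so coda /k/ | onset /sm/.
V4 /u/ – V5 /e/: just /v/ — single C goes to the following onset.
Result: pwer.hwu.vwok.smu.vesh.
Syllable 1 is /pwer/ with coda /r/, so it is closed.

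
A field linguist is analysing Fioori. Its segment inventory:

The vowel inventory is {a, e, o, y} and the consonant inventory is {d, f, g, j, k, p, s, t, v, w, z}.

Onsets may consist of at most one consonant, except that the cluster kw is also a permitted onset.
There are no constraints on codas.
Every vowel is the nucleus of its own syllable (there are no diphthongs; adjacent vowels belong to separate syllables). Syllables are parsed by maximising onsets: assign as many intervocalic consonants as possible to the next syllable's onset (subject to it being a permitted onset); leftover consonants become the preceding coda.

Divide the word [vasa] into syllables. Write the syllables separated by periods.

va.sa

Vowels present: a, a; each is a nucleus, giving 2 syllables.
Between /a/ (V1) and /a/ (V2): /s/ is a single consonant, so it becomes the next onset.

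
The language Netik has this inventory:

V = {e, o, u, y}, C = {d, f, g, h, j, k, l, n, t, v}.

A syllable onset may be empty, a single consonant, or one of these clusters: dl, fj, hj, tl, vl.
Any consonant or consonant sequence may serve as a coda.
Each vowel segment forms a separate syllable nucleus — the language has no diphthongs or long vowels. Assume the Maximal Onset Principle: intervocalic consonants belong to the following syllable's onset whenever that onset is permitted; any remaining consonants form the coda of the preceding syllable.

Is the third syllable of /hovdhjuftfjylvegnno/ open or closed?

closed

Vowels present: o, u, y, e, o; each is a nucleus, giving 5 syllables.
σ1/σ2 boundary: cluster /vdhj/ — the longest permitted-onset suffix is /hj/; onset = /hj/, preceding coda = /vd/.
σ2/σ3 boundary: /ftfj/ splits as /ft/ + /fj/ (/fj/ is the longest suffix that is a licit onset).
σ3/σ4 boundary: /lv/ splits as /l/ + /v/ (/v/ is the longest suffix that is a licit onset).
σ4/σ5 boundary: cluster /gnn/ — the longest permitted-onset suffix is /n/; onset = /n/, preceding coda = /gn/.
Putting it together: hovd.hjuft.fjyl.vegn.no.
Syllable 3 is /fjyl/ with coda /l/, so it is closed.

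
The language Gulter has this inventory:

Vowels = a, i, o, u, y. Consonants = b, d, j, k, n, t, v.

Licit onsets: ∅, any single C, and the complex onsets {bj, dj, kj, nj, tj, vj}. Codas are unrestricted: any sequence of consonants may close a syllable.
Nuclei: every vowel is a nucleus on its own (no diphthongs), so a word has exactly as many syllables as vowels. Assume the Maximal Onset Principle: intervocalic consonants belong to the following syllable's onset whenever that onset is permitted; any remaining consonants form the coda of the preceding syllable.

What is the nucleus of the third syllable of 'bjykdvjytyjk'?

y

Vowels present: y, y, y; each is a nucleus, giving 3 syllables.
The third nucleus (vowel 3 from the left) is /y/.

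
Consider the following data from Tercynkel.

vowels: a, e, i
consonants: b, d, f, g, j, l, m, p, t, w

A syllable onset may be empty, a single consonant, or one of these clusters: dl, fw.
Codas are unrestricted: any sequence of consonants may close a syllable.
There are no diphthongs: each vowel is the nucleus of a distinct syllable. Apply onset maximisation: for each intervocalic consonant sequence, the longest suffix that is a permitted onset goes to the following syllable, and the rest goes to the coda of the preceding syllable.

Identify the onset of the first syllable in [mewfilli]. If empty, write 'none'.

m

The vowels are e, i, i — 3 nuclei, so 3 syllables.
σ1/σ2 boundary: /wf/ splits as /w/ + /f/ (/f/ is the longest suffix that is a licit onset).
σ2/σ3 boundary: cluster /ll/ — the longest permitted-onset suffix is /l/; onset = /l/, preceding coda = /l/.
So the parse is mew.fil.li.
Syllable 1 is /mew/: onset /m/, nucleus /e/, coda /w/.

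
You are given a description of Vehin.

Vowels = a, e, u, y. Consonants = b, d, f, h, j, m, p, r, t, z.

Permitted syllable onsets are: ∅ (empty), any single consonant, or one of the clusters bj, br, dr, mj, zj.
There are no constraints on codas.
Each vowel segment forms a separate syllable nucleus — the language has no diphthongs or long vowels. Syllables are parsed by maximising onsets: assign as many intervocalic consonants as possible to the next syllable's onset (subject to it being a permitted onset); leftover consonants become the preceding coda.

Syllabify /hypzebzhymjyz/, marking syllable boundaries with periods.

hyp.zebz.hy.mjyz

The vowels are y, e, y, y — 4 nuclei, so 4 syllables.
/y…e/ gap (V1→V2): /pz/; trying suffixes from longest down, /z/ is the first permitted one, so coda /p/ | onset /z/.
/e…y/ gap (V2→V3): /bzh/; trying suffixes from longest down, /h/ is the first permitted one, so coda /bz/ | onset /h/.
/y…y/ gap (V3→V4): cluster /mj/ — /mj/ is itself a permitted onset, so the whole cluster goes right; preceding coda = ∅.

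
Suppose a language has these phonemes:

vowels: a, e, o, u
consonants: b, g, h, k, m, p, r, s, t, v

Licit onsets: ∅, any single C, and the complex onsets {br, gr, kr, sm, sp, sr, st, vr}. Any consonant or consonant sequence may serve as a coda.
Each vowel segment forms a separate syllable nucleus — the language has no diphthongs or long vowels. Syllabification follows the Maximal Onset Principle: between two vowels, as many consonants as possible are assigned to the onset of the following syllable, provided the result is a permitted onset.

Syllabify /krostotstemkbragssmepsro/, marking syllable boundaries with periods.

kro.stot.stemk.brags.smep.sro

The vowels are o, o, e, a, e, o — 6 nuclei, so 6 syllables.
σ1/σ2 boundary: /st/ is a licit onset in full, so it all attaches to the next syllable.
σ2/σ3 boundary: cluster /tst/ — the longest permitted-onset suffix is /st/; onset = /st/, preceding coda = /t/.
σ3/σ4 boundary: cluster /mkbr/ — the longest permitted-onset suffix is /br/; onset = /br/, preceding coda = /mk/.
σ4/σ5 boundary: cluster /gssm/ — the longest permitted-onset suffix is /sm/; onset = /sm/, preceding coda = /gs/.
σ5/σ6 boundary: /psr/; trying suffixes from longest down, /sr/ is the first permitted one, so coda /p/ | onset /sr/.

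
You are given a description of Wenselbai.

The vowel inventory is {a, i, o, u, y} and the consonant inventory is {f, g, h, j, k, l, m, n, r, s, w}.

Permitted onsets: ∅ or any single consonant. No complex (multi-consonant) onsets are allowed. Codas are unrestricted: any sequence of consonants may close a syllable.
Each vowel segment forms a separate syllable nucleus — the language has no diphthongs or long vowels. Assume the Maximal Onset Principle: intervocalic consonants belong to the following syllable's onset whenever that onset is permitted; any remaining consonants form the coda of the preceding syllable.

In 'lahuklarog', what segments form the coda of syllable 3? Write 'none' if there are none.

none

Nuclei (vowels): a, u, a, o → 4 syllables.
/a…u/ gap (V1→V2): /h/ → onset of the next syllable (single consonants are always licit onsets).
/u…a/ gap (V2→V3): /kl/ splits as /k/ + /l/ (/l/ is the longest suffix that is a licit onset).
/a…o/ gap (V3→V4): /r/ is a single consonant, so it becomes the next onset.
So the parse is la.huk.la.rog.
Syllable 3 is /la/: onset /l/, nucleus /a/, coda ∅.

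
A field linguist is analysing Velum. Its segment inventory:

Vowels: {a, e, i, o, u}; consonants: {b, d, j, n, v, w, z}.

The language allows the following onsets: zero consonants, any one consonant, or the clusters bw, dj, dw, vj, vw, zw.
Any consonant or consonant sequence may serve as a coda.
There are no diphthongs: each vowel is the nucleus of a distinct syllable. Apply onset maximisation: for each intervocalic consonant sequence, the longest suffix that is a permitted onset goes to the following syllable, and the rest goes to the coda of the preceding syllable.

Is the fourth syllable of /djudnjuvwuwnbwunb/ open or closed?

Nuclei (vowels): u, u, u, u → 4 syllables.
Between /u/ (V1) and /u/ (V2): /dnj/ splits as /dn/ + /j/ (/j/ is the longest suffix that is a licit onset).
Between /u/ (V2) and /u/ (V3): cluster /vw/ — /vw/ is itself a permitted onset, so the whole cluster goes right; preceding coda = ∅.
Between /u/ (V3) and /u/ (V4): /wnbw/ splits as /wn/ + /bw/ (/bw/ is the longest suffix that is a licit onset).
Putting it together: djudn.ju.vwuwn.bwunb.
Syllable 4 is /bwunb/ with coda /nb/, so it is closed.

closed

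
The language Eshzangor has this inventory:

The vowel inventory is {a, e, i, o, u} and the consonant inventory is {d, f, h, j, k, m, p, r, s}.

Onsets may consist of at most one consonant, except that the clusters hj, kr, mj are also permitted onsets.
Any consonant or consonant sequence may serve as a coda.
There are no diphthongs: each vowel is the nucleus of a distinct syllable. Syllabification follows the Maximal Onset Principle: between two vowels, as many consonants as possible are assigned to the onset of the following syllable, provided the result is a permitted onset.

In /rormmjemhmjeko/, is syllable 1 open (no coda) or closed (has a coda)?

Nuclei (vowels): o, e, e, o → 4 syllables.
σ1/σ2 boundary: cluster /rmmj/ — the longest permitted-onset suffix is /mj/; onset = /mj/, preceding coda = /rm/.
σ2/σ3 boundary: /mhmj/ splits as /mh/ + /mj/ (/mj/ is the longest suffix that is a licit onset).
σ3/σ4 boundary: /k/ is a single consonant, so it becomes the next onset.
Result: rorm.mjemh.mje.ko.
Syllable 1 is /rorm/ with coda /rm/, so it is closed.

closed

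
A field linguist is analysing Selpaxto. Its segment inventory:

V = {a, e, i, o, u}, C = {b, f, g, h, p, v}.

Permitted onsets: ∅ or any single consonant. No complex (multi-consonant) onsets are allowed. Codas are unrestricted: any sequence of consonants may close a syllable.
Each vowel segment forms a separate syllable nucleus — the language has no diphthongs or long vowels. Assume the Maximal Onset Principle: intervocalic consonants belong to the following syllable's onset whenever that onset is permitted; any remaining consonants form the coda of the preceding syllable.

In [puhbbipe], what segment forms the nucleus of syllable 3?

Vowels present: u, i, e; each is a nucleus, giving 3 syllables.
The third nucleus (vowel 3 from the left) is /e/.

e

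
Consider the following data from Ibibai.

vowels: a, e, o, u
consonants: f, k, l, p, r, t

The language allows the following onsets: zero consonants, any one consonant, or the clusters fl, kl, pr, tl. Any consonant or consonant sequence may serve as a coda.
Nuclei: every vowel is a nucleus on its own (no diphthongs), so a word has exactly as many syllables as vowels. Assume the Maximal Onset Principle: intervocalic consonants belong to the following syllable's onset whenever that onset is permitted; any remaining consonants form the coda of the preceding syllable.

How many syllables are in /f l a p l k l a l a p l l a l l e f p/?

5

Vowels present: a, a, a, a, e; each is a nucleus, giving 5 syllables.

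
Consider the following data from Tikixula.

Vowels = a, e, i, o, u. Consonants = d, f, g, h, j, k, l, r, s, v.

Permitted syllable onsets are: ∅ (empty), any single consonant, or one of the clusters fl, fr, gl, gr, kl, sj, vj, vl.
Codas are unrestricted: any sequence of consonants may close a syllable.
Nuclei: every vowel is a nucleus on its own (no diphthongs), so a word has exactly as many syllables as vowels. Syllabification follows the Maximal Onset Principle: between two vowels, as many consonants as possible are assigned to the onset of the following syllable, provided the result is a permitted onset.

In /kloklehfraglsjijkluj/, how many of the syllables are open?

Nuclei (vowels): o, e, a, i, u → 5 syllables.
Between /o/ (V1) and /e/ (V2): /kl/ — entire cluster is a permitted onset → onset /kl/, coda ∅.
Between /e/ (V2) and /a/ (V3): /hfr/ — longest licit onset from the right is /fr/, leaving /h/ as coda.
Between /a/ (V3) and /i/ (V4): /glsj/ — longest licit onset from the right is /sj/, leaving /gl/ as coda.
Between /i/ (V4) and /u/ (V5): /jkl/; trying suffixes from longest down, /kl/ is the first permitted one, so coda /j/ | onset /kl/.
Syllabification: klo.kleh.fragl.sjij.kluj.
Classifying each syllable: /klo/ (open), /kleh/ (closed), /fragl/ (closed), /sjij/ (closed), /kluj/ (closed).
Open syllables: 1.

1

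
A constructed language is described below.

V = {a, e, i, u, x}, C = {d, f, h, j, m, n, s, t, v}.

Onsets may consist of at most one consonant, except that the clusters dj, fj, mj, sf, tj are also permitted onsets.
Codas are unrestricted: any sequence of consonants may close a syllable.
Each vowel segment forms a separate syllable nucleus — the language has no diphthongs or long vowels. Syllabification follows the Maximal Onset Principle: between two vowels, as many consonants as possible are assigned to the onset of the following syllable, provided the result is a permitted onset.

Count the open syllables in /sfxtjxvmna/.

2

The vowels are x, x, a — 3 nuclei, so 3 syllables.
/x…x/ gap (V1→V2): /tj/ is a licit onset in full, so it all attaches to the next syllable.
/x…a/ gap (V2→V3): /vmn/ splits as /vm/ + /n/ (/n/ is the longest suffix that is a licit onset).
Putting it together: sfx.tjxvm.na.
Classifying each syllable: /sfx/ (open), /tjxvm/ (closed), /na/ (open).
Open syllables: 2.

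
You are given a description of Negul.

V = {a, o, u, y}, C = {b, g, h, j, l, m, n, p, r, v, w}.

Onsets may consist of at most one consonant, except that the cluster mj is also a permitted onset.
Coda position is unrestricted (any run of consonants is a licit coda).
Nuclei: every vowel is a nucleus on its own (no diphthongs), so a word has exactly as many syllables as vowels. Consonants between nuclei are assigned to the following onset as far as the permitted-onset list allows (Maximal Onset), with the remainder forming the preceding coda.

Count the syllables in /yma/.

Nuclei (vowels): y, a → 2 syllables.

2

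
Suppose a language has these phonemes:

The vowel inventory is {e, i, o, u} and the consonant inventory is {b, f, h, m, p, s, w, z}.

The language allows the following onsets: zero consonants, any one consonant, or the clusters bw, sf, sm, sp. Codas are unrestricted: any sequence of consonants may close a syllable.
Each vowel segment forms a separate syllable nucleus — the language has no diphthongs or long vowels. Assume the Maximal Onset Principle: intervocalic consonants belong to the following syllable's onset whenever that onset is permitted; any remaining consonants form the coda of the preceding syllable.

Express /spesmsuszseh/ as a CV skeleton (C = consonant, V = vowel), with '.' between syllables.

The vowels are e, u, e — 3 nuclei, so 3 syllables.
/e…u/ gap (V1→V2): /sms/ splits as /sm/ + /s/ (/s/ is the longest suffix that is a licit onset).
/u…e/ gap (V2→V3): /szs/; trying suffixes from longest down, /s/ is the first permitted one, so coda /sz/ | onset /s/.
Putting it together: spesm.susz.seh.
Mapping each syllable to C/V: /spesm/ → CCVCC, /susz/ → CVCC, /seh/ → CVC.

CCVCC.CVCC.CVC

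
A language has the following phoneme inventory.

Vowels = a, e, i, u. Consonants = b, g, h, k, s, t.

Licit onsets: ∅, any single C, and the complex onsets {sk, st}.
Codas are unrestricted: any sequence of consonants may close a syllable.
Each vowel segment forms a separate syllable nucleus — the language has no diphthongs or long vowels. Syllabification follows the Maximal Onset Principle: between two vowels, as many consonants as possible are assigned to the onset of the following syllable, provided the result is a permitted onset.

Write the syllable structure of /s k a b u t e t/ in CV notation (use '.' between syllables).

CCV.CV.CVC

Nuclei (vowels): a, u, e → 3 syllables.
σ1/σ2 boundary: /b/ is a single consonant, so it becomes the next onset.
σ2/σ3 boundary: just /t/ — single C goes to the following onset.
So the parse is ska.bu.tet.
Mapping each syllable to C/V: /ska/ → CCV, /bu/ → CV, /tet/ → CVC.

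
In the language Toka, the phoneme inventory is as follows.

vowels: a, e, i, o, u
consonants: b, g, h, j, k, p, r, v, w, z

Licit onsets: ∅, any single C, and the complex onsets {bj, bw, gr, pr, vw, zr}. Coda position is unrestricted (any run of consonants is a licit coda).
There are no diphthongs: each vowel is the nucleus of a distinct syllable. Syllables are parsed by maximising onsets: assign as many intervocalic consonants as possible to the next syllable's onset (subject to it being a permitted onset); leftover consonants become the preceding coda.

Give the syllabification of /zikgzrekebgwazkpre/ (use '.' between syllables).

zikg.zre.kebg.wazk.pre

The vowels are i, e, e, a, e — 5 nuclei, so 5 syllables.
Between /i/ (V1) and /e/ (V2): /kgzr/; trying suffixes from longest down, /zr/ is the first permitted one, so coda /kg/ | onset /zr/.
Between /e/ (V2) and /e/ (V3): just /k/ — single C goes to the following onset.
Between /e/ (V3) and /a/ (V4): cluster /bgw/ — the longest permitted-onset suffix is /w/; onset = /w/, preceding coda = /bg/.
Between /a/ (V4) and /e/ (V5): /zkpr/ splits as /zk/ + /pr/ (/pr/ is the longest suffix that is a licit onset).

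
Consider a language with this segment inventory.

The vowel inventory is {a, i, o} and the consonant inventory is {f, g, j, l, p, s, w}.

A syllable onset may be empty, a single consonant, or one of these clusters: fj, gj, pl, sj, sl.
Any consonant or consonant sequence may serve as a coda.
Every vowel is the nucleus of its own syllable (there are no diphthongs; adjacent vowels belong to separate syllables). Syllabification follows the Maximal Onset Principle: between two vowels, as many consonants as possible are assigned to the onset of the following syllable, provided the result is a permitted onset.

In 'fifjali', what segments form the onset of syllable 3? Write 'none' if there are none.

l

The vowels are i, a, i — 3 nuclei, so 3 syllables.
σ1/σ2 boundary: /fj/ — entire cluster is a permitted onset → onset /fj/, coda ∅.
σ2/σ3 boundary: just /l/ — single C goes to the following onset.
Putting it together: fi.fja.li.
Syllable 3 is /li/: onset /l/, nucleus /i/, coda ∅.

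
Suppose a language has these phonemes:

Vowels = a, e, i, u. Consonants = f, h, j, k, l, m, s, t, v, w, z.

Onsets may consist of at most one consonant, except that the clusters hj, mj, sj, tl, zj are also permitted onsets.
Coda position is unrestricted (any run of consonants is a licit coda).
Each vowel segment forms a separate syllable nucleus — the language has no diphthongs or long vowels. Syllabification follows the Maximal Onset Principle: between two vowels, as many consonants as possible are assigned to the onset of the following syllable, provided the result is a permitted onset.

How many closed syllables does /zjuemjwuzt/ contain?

Vowels present: u, e, u; each is a nucleus, giving 3 syllables.
σ1/σ2 boundary: nothing intervenes; syllable break is V.V.
σ2/σ3 boundary: /mjw/; trying suffixes from longest down, /w/ is the first permitted one, so coda /mj/ | onset /w/.
Syllabification: zju.emj.wuzt.
Classifying each syllable: /zju/ (open), /emj/ (closed), /wuzt/ (closed).
Closed syllables: 2.

2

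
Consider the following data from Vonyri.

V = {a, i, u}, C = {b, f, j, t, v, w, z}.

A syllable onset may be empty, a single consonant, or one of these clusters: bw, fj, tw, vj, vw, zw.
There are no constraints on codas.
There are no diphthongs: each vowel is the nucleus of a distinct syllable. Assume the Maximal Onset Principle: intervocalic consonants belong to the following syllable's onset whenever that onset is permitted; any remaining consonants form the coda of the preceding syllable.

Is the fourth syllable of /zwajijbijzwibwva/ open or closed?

Vowels present: a, i, i, i, a; each is a nucleus, giving 5 syllables.
/a…i/ gap (V1→V2): just /j/ — single C goes to the following onset.
/i…i/ gap (V2→V3): /jb/; trying suffixes from longest down, /b/ is the first permitted one, so coda /j/ | onset /b/.
/i…i/ gap (V3→V4): cluster /jzw/ — the longest permitted-onset suffix is /zw/; onset = /zw/, preceding coda = /j/.
/i…a/ gap (V4→V5): /bwv/; trying suffixes from longest down, /v/ is the first permitted one, so coda /bw/ | onset /v/.
So the parse is zwa.jij.bij.zwibw.va.
Syllable 4 is /zwibw/ with coda /bw/, so it is closed.

closed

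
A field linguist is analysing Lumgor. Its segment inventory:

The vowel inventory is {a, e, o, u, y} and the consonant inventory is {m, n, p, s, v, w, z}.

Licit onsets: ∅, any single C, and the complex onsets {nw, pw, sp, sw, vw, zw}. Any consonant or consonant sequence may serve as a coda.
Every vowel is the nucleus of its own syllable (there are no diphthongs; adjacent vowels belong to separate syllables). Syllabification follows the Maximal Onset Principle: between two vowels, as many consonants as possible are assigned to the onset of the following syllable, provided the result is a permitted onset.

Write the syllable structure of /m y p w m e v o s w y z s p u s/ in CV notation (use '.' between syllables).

Nuclei (vowels): y, e, o, y, u → 5 syllables.
Between /y/ (V1) and /e/ (V2): /pwm/ — longest licit onset from the right is /m/, leaving /pw/ as coda.
Between /e/ (V2) and /o/ (V3): just /v/ — single C goes to the following onset.
Between /o/ (V3) and /y/ (V4): cluster /sw/ — /sw/ is itself a permitted onset, so the whole cluster goes right; preceding coda = ∅.
Between /y/ (V4) and /u/ (V5): /zsp/ — longest licit onset from the right is /sp/, leaving /z/ as coda.
So the parse is mypw.me.vo.swyz.spus.
Mapping each syllable to C/V: /mypw/ → CVCC, /me/ → CV, /vo/ → CV, /swyz/ → CCVC, /spus/ → CCVC.

CVCC.CV.CV.CCVC.CCVC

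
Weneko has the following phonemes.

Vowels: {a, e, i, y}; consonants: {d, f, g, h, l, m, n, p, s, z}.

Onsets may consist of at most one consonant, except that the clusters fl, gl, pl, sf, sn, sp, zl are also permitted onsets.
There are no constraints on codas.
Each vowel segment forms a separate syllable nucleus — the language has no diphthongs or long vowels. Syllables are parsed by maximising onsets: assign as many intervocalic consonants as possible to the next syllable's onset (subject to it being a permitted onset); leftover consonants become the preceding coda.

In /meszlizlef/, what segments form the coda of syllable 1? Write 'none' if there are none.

Vowels present: e, i, e; each is a nucleus, giving 3 syllables.
V1 /e/ – V2 /i/: /szl/; trying suffixes from longest down, /zl/ is the first permitted one, so coda /s/ | onset /zl/.
V2 /i/ – V3 /e/: /zl/ is a licit onset in full, so it all attaches to the next syllable.
Syllabification: mes.zli.zlef.
Syllable 1 is /mes/: onset /m/, nucleus /e/, coda /s/.

s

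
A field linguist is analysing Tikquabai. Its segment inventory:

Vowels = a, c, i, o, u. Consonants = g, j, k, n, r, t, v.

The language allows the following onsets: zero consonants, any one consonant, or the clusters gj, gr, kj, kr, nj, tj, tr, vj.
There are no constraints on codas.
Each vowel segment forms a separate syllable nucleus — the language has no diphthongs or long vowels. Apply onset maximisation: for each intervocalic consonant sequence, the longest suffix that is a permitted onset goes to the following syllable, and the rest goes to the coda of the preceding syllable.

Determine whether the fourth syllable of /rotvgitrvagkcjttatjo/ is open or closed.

closed

The vowels are o, i, a, c, a, o — 6 nuclei, so 6 syllables.
V1 /o/ – V2 /i/: /tvg/ — longest licit onset from the right is /g/, leaving /tv/ as coda.
V2 /i/ – V3 /a/: /trv/ splits as /tr/ + /v/ (/v/ is the longest suffix that is a licit onset).
V3 /a/ – V4 /c/: cluster /gk/ — the longest permitted-onset suffix is /k/; onset = /k/, preceding coda = /g/.
V4 /c/ – V5 /a/: /jtt/; trying suffixes from longest down, /t/ is the first permitted one, so coda /jt/ | onset /t/.
V5 /a/ – V6 /o/: /tj/ is a licit onset in full, so it all attaches to the next syllable.
Result: rotv.gitr.vag.kcjt.ta.tjo.
Syllable 4 is /kcjt/ with coda /jt/, so it is closed.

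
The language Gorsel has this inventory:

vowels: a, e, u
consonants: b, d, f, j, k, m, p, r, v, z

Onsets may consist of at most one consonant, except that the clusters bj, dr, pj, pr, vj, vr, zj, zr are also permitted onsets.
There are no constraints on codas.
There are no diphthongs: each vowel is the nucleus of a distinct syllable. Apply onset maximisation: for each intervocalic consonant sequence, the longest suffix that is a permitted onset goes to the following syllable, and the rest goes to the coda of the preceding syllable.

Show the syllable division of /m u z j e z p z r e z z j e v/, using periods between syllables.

The vowels are u, e, e, e — 4 nuclei, so 4 syllables.
V1 /u/ – V2 /e/: cluster /zj/ — /zj/ is itself a permitted onset, so the whole cluster goes right; preceding coda = ∅.
V2 /e/ – V3 /e/: /zpzr/ splits as /zp/ + /zr/ (/zr/ is the longest suffix that is a licit onset).
V3 /e/ – V4 /e/: /zzj/; trying suffixes from longest down, /zj/ is the first permitted one, so coda /z/ | onset /zj/.

mu.zjezp.zrez.zjev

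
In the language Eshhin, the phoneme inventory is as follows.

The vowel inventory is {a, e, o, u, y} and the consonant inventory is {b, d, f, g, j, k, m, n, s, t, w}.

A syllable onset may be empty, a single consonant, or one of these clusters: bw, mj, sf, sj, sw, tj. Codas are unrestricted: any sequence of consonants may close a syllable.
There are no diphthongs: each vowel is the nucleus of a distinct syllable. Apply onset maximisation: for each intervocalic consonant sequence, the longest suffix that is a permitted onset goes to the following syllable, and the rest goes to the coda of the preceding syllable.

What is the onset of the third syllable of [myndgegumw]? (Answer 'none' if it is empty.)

g

Vowels present: y, e, u; each is a nucleus, giving 3 syllables.
/y…e/ gap (V1→V2): /ndg/ — longest licit onset from the right is /g/, leaving /nd/ as coda.
/e…u/ gap (V2→V3): /g/ → onset of the next syllable (single consonants are always licit onsets).
Putting it together: mynd.ge.gumw.
Syllable 3 is /gumw/: onset /g/, nucleus /u/, coda /mw/.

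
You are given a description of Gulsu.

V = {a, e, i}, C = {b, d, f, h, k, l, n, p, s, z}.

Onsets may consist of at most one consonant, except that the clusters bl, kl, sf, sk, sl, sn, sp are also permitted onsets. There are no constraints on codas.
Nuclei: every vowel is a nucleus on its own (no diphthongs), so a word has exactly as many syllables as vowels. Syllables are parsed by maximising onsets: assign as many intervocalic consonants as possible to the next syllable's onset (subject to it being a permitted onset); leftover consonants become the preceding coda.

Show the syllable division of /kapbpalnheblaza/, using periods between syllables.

Nuclei (vowels): a, a, e, a, a → 5 syllables.
σ1/σ2 boundary: /pbp/ — longest licit onset from the right is /p/, leaving /pb/ as coda.
σ2/σ3 boundary: cluster /lnh/ — the longest permitted-onset suffix is /h/; onset = /h/, preceding coda = /ln/.
σ3/σ4 boundary: /bl/ — entire cluster is a permitted onset → onset /bl/, coda ∅.
σ4/σ5 boundary: /z/ is a single consonant, so it becomes the next onset.

kapb.paln.he.bla.za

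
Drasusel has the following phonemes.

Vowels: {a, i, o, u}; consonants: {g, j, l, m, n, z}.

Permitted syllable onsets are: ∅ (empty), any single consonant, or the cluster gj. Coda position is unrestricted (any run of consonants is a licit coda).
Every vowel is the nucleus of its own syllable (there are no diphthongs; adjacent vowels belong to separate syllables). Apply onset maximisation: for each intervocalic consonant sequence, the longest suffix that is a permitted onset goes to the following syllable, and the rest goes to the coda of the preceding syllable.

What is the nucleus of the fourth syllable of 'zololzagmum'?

Vowels present: o, o, a, u; each is a nucleus, giving 4 syllables.
The fourth nucleus (vowel 4 from the left) is /u/.

u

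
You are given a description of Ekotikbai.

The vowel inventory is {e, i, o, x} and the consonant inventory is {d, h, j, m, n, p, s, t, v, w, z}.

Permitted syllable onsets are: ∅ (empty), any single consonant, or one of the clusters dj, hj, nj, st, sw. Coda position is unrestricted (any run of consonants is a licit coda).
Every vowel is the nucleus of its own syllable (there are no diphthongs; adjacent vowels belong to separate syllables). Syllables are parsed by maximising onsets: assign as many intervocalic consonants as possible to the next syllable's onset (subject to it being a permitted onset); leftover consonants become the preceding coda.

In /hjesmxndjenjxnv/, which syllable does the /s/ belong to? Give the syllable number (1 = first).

Nuclei (vowels): e, x, e, x → 4 syllables.
Between /e/ (V1) and /x/ (V2): cluster /sm/ — the longest permitted-onset suffix is /m/; onset = /m/, preceding coda = /s/.
Between /x/ (V2) and /e/ (V3): /ndj/ — longest licit onset from the right is /dj/, leaving /n/ as coda.
Between /e/ (V3) and /x/ (V4): cluster /nj/ — /nj/ is itself a permitted onset, so the whole cluster goes right; preceding coda = ∅.
Syllabification: hjes.mxn.dje.njxnv.
The /s/ is in the coda of syllable 1 (/hjes/).

1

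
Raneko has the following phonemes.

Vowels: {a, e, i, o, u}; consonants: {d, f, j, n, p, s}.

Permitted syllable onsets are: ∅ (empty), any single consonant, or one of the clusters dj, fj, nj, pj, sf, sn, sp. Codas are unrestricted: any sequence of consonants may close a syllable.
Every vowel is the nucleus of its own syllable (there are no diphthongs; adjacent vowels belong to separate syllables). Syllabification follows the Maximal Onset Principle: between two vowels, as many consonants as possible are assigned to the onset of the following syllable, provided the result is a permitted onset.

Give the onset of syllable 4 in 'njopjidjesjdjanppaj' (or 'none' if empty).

The vowels are o, i, e, a, a — 5 nuclei, so 5 syllables.
/o…i/ gap (V1→V2): /pj/ is a licit onset in full, so it all attaches to the next syllable.
/i…e/ gap (V2→V3): cluster /dj/ — /dj/ is itself a permitted onset, so the whole cluster goes right; preceding coda = ∅.
/e…a/ gap (V3→V4): /sjdj/; trying suffixes from longest down, /dj/ is the first permitted one, so coda /sj/ | onset /dj/.
/a…a/ gap (V4→V5): /npp/ splits as /np/ + /p/ (/p/ is the longest suffix that is a licit onset).
Putting it together: njo.pji.djesj.djanp.paj.
Syllable 4 is /djanp/: onset /dj/, nucleus /a/, coda /np/.

dj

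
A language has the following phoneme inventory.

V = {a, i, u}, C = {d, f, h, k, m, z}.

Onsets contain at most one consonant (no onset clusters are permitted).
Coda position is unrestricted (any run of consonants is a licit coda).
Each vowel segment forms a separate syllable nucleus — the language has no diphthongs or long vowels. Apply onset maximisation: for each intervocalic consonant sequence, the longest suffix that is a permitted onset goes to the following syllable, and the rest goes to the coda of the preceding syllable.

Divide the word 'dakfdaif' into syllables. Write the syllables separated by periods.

Vowels present: a, a, i; each is a nucleus, giving 3 syllables.
σ1/σ2 boundary: /kfd/ splits as /kf/ + /d/ (/d/ is the longest suffix that is a licit onset).
σ2/σ3 boundary: nothing intervenes; syllable break is V.V.

dakf.da.if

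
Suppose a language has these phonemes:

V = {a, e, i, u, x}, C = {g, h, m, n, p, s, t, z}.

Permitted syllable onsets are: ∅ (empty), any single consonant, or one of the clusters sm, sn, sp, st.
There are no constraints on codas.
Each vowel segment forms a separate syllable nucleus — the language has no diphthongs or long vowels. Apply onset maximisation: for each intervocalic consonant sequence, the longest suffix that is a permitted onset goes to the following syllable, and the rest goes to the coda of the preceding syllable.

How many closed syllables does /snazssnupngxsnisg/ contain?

3

The vowels are a, u, x, i — 4 nuclei, so 4 syllables.
Between /a/ (V1) and /u/ (V2): cluster /zssn/ — the longest permitted-onset suffix is /sn/; onset = /sn/, preceding coda = /zs/.
Between /u/ (V2) and /x/ (V3): cluster /png/ — the longest permitted-onset suffix is /g/; onset = /g/, preceding coda = /pn/.
Between /x/ (V3) and /i/ (V4): /sn/ is a licit onset in full, so it all attaches to the next syllable.
Result: snazs.snupn.gx.snisg.
Classifying each syllable: /snazs/ (closed), /snupn/ (closed), /gx/ (open), /snisg/ (closed).
Closed syllables: 3.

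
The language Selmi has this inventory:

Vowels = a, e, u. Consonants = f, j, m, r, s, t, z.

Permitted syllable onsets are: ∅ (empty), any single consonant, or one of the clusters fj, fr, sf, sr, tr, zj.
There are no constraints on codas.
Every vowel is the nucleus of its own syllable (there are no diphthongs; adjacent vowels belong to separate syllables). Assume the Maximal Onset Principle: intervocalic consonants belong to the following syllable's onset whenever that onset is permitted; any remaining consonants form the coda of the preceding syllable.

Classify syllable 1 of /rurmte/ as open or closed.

Nuclei (vowels): u, e → 2 syllables.
/u…e/ gap (V1→V2): /rmt/ splits as /rm/ + /t/ (/t/ is the longest suffix that is a licit onset).
Putting it together: rurm.te.
Syllable 1 is /rurm/ with coda /rm/, so it is closed.

closed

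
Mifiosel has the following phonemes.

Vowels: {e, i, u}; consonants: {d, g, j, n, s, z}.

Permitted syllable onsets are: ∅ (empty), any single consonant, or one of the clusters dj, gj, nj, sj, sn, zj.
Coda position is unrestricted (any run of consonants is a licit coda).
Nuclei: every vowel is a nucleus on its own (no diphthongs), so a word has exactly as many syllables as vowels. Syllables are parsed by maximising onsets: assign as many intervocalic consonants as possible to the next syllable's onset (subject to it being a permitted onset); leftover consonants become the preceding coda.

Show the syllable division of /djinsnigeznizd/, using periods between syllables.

Vowels present: i, i, e, i; each is a nucleus, giving 4 syllables.
σ1/σ2 boundary: cluster /nsn/ — the longest permitted-onset suffix is /sn/; onset = /sn/, preceding coda = /n/.
σ2/σ3 boundary: /g/ → onset of the next syllable (single consonants are always licit onsets).
σ3/σ4 boundary: /zn/ — longest licit onset from the right is /n/, leaving /z/ as coda.

djin.sni.gez.nizd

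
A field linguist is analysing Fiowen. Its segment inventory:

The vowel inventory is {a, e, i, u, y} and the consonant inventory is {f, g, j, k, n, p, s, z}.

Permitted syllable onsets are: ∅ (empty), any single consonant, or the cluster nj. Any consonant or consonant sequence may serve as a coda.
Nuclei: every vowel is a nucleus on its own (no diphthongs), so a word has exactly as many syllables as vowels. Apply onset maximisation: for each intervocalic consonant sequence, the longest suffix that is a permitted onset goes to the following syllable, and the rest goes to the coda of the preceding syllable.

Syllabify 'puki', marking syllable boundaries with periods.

pu.ki

The vowels are u, i — 2 nuclei, so 2 syllables.
σ1/σ2 boundary: just /k/ — single C goes to the following onset.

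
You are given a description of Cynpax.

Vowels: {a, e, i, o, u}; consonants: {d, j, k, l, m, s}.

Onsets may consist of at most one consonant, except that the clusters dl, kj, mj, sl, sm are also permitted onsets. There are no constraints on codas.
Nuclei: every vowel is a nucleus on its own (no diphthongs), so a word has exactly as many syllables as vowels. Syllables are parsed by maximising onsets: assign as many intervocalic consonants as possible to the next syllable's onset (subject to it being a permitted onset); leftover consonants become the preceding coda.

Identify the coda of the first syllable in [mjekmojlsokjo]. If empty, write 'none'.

Nuclei (vowels): e, o, o, o → 4 syllables.
/e…o/ gap (V1→V2): /km/; trying suffixes from longest down, /m/ is the first permitted one, so coda /k/ | onset /m/.
/o…o/ gap (V2→V3): /jls/ splits as /jl/ + /s/ (/s/ is the longest suffix that is a licit onset).
/o…o/ gap (V3→V4): cluster /kj/ — /kj/ is itself a permitted onset, so the whole cluster goes right; preceding coda = ∅.
Putting it together: mjek.mojl.so.kjo.
Syllable 1 is /mjek/: onset /mj/, nucleus /e/, coda /k/.

k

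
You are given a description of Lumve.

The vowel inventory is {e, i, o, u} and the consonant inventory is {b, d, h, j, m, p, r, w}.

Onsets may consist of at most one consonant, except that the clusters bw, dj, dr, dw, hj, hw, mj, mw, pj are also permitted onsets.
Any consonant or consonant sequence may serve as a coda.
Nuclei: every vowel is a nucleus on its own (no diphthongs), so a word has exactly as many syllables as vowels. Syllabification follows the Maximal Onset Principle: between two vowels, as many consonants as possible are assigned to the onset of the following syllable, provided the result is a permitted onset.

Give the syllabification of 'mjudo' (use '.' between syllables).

mju.do

Nuclei (vowels): u, o → 2 syllables.
Between /u/ (V1) and /o/ (V2): /d/ is a single consonant, so it becomes the next onset.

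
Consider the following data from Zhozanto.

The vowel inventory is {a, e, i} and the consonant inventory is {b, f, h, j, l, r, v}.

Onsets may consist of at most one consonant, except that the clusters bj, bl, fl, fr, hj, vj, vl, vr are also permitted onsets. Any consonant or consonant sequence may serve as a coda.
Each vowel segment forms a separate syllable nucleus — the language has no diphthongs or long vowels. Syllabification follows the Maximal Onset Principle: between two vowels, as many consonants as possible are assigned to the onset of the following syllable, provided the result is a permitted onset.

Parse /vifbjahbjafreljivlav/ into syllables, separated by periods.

Vowels present: i, a, a, e, i, a; each is a nucleus, giving 6 syllables.
σ1/σ2 boundary: cluster /fbj/ — the longest permitted-onset suffix is /bj/; onset = /bj/, preceding coda = /f/.
σ2/σ3 boundary: /hbj/ — longest licit onset from the right is /bj/, leaving /h/ as coda.
σ3/σ4 boundary: /fr/ is a licit onset in full, so it all attaches to the next syllable.
σ4/σ5 boundary: /lj/ splits as /l/ + /j/ (/j/ is the longest suffix that is a licit onset).
σ5/σ6 boundary: /vl/ is a licit onset in full, so it all attaches to the next syllable.

vif.bjah.bja.frel.ji.vlav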